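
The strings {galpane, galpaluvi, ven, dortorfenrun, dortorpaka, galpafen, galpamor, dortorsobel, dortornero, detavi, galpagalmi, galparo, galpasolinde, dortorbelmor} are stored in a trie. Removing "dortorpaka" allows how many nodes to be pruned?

After clearing the end-marker at "dortorpaka", prune upward until reaching a node still needed by another word.
The suffix "paka" (4 nodes) is used only by "dortorpaka"; the node for "dortor" still has the child "f", so pruning stops there.
Nodes removed: 4

4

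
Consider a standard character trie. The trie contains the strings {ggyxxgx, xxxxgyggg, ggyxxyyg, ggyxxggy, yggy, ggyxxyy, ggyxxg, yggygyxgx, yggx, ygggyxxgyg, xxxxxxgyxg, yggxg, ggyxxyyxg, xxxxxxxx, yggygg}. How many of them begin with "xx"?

3

Traverse to the node for "xx", then collect every word in that subtree.
Words under "xx": xxxxgyggg, xxxxxxgyxg, xxxxxxxx
Count: 3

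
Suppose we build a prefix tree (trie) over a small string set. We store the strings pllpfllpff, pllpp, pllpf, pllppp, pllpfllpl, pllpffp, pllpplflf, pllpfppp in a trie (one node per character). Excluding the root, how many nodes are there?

22

Insert word by word; a character creates a node only if that edge doesn't already exist:
  "pllpfllpff" → 10 new (p, l, l, p, f, l, l, p, f, f)
  "pllpp" → prefix "pllp" already present; 1 new (p)
  "pllpf" → prefix "pllpf" already present; 0 new (none)
  "pllppp" → prefix "pllpp" already present; 1 new (p)
  "pllpfllpl" → prefix "pllpfllp" already present; 1 new (l)
  "pllpffp" → prefix "pllpf" already present; 2 new (f, p)
  "pllpplflf" → prefix "pllpp" already present; 4 new (l, f, l, f)
  "pllpfppp" → prefix "pllpf" already present; 3 new (p, p, p)
Total nodes = 10 + 1 + 0 + 1 + 1 + 2 + 4 + 3 = 22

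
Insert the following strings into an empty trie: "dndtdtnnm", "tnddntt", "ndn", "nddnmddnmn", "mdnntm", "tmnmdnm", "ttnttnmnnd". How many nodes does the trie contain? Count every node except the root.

48

Count nodes per top-level branch (shared prefixes stored once):
  'd'-branch (dndtdtnnm): 9 nodes
  'm'-branch (mdnntm): 6 nodes
  'n'-branch (nddnmddnmn, ndn): 11 nodes
  't'-branch (tmnmdnm, tnddntt, ttnttnmnnd): 22 nodes
Sum: 48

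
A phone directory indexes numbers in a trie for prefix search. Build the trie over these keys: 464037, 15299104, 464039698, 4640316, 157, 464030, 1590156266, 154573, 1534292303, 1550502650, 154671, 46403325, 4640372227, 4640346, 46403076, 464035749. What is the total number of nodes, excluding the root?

68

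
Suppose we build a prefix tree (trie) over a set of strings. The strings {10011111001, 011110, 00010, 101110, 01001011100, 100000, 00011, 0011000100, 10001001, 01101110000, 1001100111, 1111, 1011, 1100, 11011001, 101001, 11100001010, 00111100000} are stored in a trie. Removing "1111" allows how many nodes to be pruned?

After clearing the end-marker at "1111", prune upward until reaching a node still needed by another word.
The suffix "1" (1 node) is used only by "1111"; the node for "111" still has the child "0", so pruning stops there.
Nodes removed: 1

1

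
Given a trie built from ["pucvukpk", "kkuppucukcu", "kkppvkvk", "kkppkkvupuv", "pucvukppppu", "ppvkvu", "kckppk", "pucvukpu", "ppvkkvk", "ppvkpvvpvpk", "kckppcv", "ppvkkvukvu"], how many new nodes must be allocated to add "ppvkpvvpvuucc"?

Walking "ppvkpvvpvuucc" from the root, the first 9 characters ("ppvkpvvpv") follow existing edges; "u" is the first miss.
New nodes needed: |"ppvkpvvpvuucc"| − 9 = 13 − 9 = 4.

4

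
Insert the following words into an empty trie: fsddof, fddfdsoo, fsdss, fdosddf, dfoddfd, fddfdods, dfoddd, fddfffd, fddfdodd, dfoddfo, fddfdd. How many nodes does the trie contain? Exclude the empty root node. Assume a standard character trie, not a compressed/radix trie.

37

Trie structure (* marks end of a word):
(root)
├─ d
│  └─ f
│     └─ o
│        └─ d
│           └─ d
│              ├─ d *
│              └─ f
│                 ├─ d *
│                 └─ o *
└─ f
   ├─ d
   │  ├─ d
   │  │  └─ f
   │  │     ├─ d
   │  │     │  ├─ d *
   │  │     │  ├─ o
   │  │     │  │  └─ d
   │  │     │  │     ├─ d *
   │  │     │  │     └─ s *
   │  │     │  └─ s
   │  │     │     └─ o
   │  │     │        └─ o *
   │  │     └─ f
   │  │        └─ f
   │  │           └─ d *
   │  └─ o
   │     └─ s
   │        └─ d
   │           └─ d
   │              └─ f *
   └─ s
      └─ d
         ├─ d
         │  └─ o
         │     └─ f *
         └─ s
            └─ s *
Counting every labelled node above: 37.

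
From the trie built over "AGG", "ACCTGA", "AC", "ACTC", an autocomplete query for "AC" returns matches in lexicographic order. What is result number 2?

Words with prefix "AC", in lexicographic order: "AC", "ACCTGA", "ACTC"
The 2nd is ACCTGA.

ACCTGA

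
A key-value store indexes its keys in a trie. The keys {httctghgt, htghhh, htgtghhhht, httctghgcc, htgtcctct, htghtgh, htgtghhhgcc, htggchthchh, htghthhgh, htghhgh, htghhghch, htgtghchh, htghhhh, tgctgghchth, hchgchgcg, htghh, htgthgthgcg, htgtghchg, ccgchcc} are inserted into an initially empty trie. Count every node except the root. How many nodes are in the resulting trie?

Trace insertions, counting only characters that open a new branch:
  "httctghgt" → 9 new (h, t, t, c, t, g, h, g, t)
  "htghhh" → prefix "ht" already present; 4 new (g, h, h, h)
  "htgtghhhht" → prefix "htg" already present; 7 new (t, g, h, h, h, h, t)
  "httctghgcc" → prefix "httctghg" already present; 2 new (c, c)
  "htgtcctct" → prefix "htgt" already present; 5 new (c, c, t, c, t)
  "htghtgh" → prefix "htgh" already present; 3 new (t, g, h)
  "htgtghhhgcc" → prefix "htgtghhh" already present; 3 new (g, c, c)
  "htggchthchh" → prefix "htg" already present; 8 new (g, c, h, t, h, c, h, h)
  "htghthhgh" → prefix "htght" already present; 4 new (h, h, g, h)
  "htghhgh" → prefix "htghh" already present; 2 new (g, h)
  "htghhghch" → prefix "htghhgh" already present; 2 new (c, h)
  "htgtghchh" → prefix "htgtgh" already present; 3 new (c, h, h)
  "htghhhh" → prefix "htghhh" already present; 1 new (h)
  "tgctgghchth" → 11 new (t, g, c, t, g, g, h, c, h, t, h)
  "hchgchgcg" → prefix "h" already present; 8 new (c, h, g, c, h, g, c, g)
  "htghh" → prefix "htghh" already present; 0 new (none)
  "htgthgthgcg" → prefix "htgt" already present; 7 new (h, g, t, h, g, c, g)
  "htgtghchg" → prefix "htgtghch" already present; 1 new (g)
  "ccgchcc" → 7 new (c, c, g, c, h, c, c)
Total nodes = 9 + 4 + 7 + 2 + 5 + 3 + 3 + 8 + 4 + 2 + 2 + 3 + 1 + 11 + 8 + 0 + 7 + 1 + 7 = 87

87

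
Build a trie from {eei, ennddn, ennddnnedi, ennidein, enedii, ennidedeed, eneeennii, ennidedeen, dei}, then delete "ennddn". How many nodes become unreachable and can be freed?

0

Walk "ennddn" from the leaf back toward the root, removing each node that no remaining word uses.
Every node on "ennddn" is still needed (e.g. by "ennddnnedi"), so nothing is freed.
Nodes removed: 0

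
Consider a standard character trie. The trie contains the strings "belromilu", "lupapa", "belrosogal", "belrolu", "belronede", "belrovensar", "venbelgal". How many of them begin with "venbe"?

1

Filter for entries beginning with "venbe":
Words under "venbe": venbelgal
Count: 1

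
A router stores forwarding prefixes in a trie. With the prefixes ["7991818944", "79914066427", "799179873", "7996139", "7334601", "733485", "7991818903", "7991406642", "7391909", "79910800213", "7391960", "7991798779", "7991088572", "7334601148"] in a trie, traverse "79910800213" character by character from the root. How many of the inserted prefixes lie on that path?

Walk "79910800213" from the root; an end-of-word marker is hit whenever a stored word is a prefix of "79910800213".
Prefixes of the query that are stored words: "79910800213"
Count: 1

1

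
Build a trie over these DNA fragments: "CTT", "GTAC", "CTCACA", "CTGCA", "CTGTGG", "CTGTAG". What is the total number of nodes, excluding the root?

19

Trace insertions, counting only characters that open a new branch:
  "CTT" → 3 new (C, T, T)
  "GTAC" → 4 new (G, T, A, C)
  "CTCACA" → prefix "CT" already present; 4 new (C, A, C, A)
  "CTGCA" → prefix "CT" already present; 3 new (G, C, A)
  "CTGTGG" → prefix "CTG" already present; 3 new (T, G, G)
  "CTGTAG" → prefix "CTGT" already present; 2 new (A, G)
Total nodes = 3 + 4 + 4 + 3 + 3 + 2 = 19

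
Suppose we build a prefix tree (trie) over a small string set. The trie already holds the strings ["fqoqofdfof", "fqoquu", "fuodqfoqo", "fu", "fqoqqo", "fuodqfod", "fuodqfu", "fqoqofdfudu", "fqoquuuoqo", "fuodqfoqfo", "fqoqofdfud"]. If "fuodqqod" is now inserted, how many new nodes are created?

3

The longest prefix of "fuodqqod" already in the trie is "fuodq" (length 5).
New nodes needed: |"fuodqqod"| − 5 = 8 − 5 = 3.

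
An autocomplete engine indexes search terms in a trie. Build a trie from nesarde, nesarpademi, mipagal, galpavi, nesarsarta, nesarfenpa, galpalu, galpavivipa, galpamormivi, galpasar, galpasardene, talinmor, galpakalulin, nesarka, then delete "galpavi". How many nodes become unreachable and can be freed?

0

A node on "galpavi"'s path can go only if nothing else ends at it or branches off below it.
Every node on "galpavi" is still needed (e.g. by "galpavivipa"), so nothing is freed.
Nodes removed: 0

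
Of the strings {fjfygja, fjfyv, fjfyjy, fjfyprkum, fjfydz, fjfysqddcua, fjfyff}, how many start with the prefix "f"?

Walk to "f"; the words in its subtree are exactly those with that prefix.
Words under "f": fjfydz, fjfyff, fjfygja, fjfyjy, fjfyprkum, fjfysqddcua, fjfyv
Count: 7

7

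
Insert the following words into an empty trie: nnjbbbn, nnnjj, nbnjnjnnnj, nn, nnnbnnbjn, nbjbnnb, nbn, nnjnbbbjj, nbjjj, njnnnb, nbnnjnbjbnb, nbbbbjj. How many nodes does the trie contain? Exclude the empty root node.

For each word, the new-node count is its length minus the longest prefix already in the trie:
  "nnjbbbn" → 7 new (n, n, j, b, b, b, n)
  "nnnjj" → prefix "nn" already present; 3 new (n, j, j)
  "nbnjnjnnnj" → prefix "n" already present; 9 new (b, n, j, n, j, n, n, n, j)
  "nn" → prefix "nn" already present; 0 new (none)
  "nnnbnnbjn" → prefix "nnn" already present; 6 new (b, n, n, b, j, n)
  "nbjbnnb" → prefix "nb" already present; 5 new (j, b, n, n, b)
  "nbn" → prefix "nbn" already present; 0 new (none)
  "nnjnbbbjj" → prefix "nnj" already present; 6 new (n, b, b, b, j, j)
  "nbjjj" → prefix "nbj" already present; 2 new (j, j)
  "njnnnb" → prefix "n" already present; 5 new (j, n, n, n, b)
  "nbnnjnbjbnb" → prefix "nbn" already present; 8 new (n, j, n, b, j, b, n, b)
  "nbbbbjj" → prefix "nb" already present; 5 new (b, b, b, j, j)
Total nodes = 7 + 3 + 9 + 0 + 6 + 5 + 0 + 6 + 2 + 5 + 8 + 5 = 56

56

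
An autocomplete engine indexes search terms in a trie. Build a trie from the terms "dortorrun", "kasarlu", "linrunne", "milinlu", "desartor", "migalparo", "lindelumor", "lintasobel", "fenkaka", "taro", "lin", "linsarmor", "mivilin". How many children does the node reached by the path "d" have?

2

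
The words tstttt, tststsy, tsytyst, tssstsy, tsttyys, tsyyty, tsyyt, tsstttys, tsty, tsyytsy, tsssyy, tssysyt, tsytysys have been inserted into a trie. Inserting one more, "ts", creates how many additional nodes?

0

Every character of "ts" already lies on an existing path (it is a prefix of some stored word).
No new nodes are needed: 0.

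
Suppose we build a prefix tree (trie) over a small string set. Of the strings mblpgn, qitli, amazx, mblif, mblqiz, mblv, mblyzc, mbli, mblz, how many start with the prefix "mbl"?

Traverse to the node for "mbl", then collect every word in that subtree.
Words under "mbl": mbli, mblif, mblpgn, mblqiz, mblv, mblyzc, mblz
Count: 7

7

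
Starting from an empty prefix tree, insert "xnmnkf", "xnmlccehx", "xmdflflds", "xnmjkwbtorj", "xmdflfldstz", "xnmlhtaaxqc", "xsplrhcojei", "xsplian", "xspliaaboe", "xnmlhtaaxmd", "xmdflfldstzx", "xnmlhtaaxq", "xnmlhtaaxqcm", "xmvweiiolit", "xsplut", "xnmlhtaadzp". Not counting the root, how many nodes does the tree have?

72

Insert word by word; a character creates a node only if that edge doesn't already exist:
  "xnmnkf" → 6 new (x, n, m, n, k, f)
  "xnmlccehx" → prefix "xnm" already present; 6 new (l, c, c, e, h, x)
  "xmdflflds" → prefix "x" already present; 8 new (m, d, f, l, f, l, d, s)
  "xnmjkwbtorj" → prefix "xnm" already present; 8 new (j, k, w, b, t, o, r, j)
  "xmdflfldstz" → prefix "xmdflflds" already present; 2 new (t, z)
  "xnmlhtaaxqc" → prefix "xnml" already present; 7 new (h, t, a, a, x, q, c)
  "xsplrhcojei" → prefix "x" already present; 10 new (s, p, l, r, h, c, o, j, e, i)
  "xsplian" → prefix "xspl" already present; 3 new (i, a, n)
  "xspliaaboe" → prefix "xsplia" already present; 4 new (a, b, o, e)
  "xnmlhtaaxmd" → prefix "xnmlhtaax" already present; 2 new (m, d)
  "xmdflfldstzx" → prefix "xmdflfldstz" already present; 1 new (x)
  "xnmlhtaaxq" → prefix "xnmlhtaaxq" already present; 0 new (none)
  "xnmlhtaaxqcm" → prefix "xnmlhtaaxqc" already present; 1 new (m)
  "xmvweiiolit" → prefix "xm" already present; 9 new (v, w, e, i, i, o, l, i, t)
  "xsplut" → prefix "xspl" already present; 2 new (u, t)
  "xnmlhtaadzp" → prefix "xnmlhtaa" already present; 3 new (d, z, p)
Total nodes = 6 + 6 + 8 + 8 + 2 + 7 + 10 + 3 + 4 + 2 + 1 + 0 + 1 + 9 + 2 + 3 = 72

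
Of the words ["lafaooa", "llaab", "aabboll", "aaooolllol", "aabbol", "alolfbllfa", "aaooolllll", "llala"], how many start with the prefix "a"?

5

Filter for entries beginning with "a":
Words under "a": aabbol, aabboll, aaooolllll, aaooolllol, alolfbllfa
Count: 5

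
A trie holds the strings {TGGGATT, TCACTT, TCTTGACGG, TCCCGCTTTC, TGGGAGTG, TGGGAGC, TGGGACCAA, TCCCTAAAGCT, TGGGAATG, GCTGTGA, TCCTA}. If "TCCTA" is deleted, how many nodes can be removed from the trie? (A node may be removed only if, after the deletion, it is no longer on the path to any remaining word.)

2

Walk "TCCTA" from the leaf back toward the root, removing each node that no remaining word uses.
The suffix "TA" (2 nodes) is used only by "TCCTA"; the node for "TCC" still has the child "C", so pruning stops there.
Nodes removed: 2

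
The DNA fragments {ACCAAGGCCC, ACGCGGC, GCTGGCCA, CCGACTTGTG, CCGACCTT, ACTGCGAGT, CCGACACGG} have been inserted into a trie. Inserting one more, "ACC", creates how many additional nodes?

Every character of "ACC" already lies on an existing path (it is a prefix of some stored word).
No new nodes are needed: 0.

0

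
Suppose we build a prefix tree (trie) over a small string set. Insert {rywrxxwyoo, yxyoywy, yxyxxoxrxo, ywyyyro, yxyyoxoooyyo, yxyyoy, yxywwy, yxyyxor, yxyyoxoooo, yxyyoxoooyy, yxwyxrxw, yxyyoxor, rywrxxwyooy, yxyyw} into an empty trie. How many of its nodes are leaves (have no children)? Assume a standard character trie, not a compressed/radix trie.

A leaf is a node with no children — equivalently, the end of a word that is not a proper prefix of any other stored word.
Those words: "rywrxxwyooy", "ywyyyro", "yxwyxrxw", "yxyoywy", "yxywwy", "yxyxxoxrxo", "yxyyoxoooo", "yxyyoxoooyyo", "yxyyoxor", "yxyyoy", "yxyyw", "yxyyxor"
Leaf count: 12

12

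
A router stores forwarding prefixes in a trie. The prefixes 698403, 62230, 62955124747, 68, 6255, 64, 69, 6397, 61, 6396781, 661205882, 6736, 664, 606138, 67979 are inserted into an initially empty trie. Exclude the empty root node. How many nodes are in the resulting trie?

51

Count nodes per top-level branch (shared prefixes stored once):
  '6'-branch (606138, 61, 62230, 6255, 62955124747, 6396781, 6397, 64, 661205882, 664, 6736, 67979, 68, 69, 698403): 51 nodes
Sum: 51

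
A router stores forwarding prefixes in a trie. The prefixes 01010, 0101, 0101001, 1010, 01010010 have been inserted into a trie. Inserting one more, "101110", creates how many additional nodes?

3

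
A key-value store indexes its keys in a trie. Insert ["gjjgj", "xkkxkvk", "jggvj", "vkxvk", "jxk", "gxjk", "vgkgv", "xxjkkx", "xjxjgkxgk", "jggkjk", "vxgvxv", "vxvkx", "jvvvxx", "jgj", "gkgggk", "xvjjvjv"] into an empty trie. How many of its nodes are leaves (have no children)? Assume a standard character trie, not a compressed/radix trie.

16

A leaf is a node with no children — equivalently, the end of a word that is not a proper prefix of any other stored word.
Those words: "gjjgj", "gkgggk", "gxjk", "jggkjk", "jggvj", "jgj", "jvvvxx", "jxk", "vgkgv", "vkxvk", "vxgvxv", "vxvkx", "xjxjgkxgk", "xkkxkvk", "xvjjvjv", "xxjkkx"
Leaf count: 16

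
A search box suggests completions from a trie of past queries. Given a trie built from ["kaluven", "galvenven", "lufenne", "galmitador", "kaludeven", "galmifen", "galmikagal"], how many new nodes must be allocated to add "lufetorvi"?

5

Walking "lufetorvi" from the root, the first 4 characters ("lufe") follow existing edges; "t" is the first miss.
So 9 − 4 = 5 new nodes.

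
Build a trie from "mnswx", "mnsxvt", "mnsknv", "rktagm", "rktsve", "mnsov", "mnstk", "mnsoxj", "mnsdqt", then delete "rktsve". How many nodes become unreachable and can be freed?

3

Walk "rktsve" from the leaf back toward the root, removing each node that no remaining word uses.
The suffix "sve" (3 nodes) is used only by "rktsve"; the node for "rkt" still has the child "a", so pruning stops there.
Nodes removed: 3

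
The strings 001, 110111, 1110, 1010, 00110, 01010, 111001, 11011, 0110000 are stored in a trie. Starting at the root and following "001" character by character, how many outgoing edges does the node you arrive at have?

The children of the "001" node are the distinct next characters among strings starting with "001".
Distinct next characters after "001": 1.
That node has 1 child edge.

1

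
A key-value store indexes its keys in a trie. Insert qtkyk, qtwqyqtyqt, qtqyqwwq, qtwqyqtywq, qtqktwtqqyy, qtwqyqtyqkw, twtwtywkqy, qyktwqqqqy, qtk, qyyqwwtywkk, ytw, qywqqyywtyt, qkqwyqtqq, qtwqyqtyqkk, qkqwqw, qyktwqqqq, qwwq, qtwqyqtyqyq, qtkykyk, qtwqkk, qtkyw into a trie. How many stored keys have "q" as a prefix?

19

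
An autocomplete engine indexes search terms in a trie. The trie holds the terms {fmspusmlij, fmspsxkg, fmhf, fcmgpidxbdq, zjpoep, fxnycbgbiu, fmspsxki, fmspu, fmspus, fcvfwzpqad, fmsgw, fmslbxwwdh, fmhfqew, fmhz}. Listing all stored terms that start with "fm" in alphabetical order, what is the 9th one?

fmspus

Filter for "fm…" and sort: "fmhf", "fmhfqew", "fmhz", "fmsgw", "fmslbxwwdh", "fmspsxkg", "fmspsxki", "fmspu", "fmspus", "fmspusmlij"
Position 9: fmspus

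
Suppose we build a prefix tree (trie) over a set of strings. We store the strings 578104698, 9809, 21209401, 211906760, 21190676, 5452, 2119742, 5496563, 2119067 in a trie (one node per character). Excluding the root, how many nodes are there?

39

Insert word by word; a character creates a node only if that edge doesn't already exist:
  "578104698" → 9 new (5, 7, 8, 1, 0, 4, 6, 9, 8)
  "9809" → 4 new (9, 8, 0, 9)
  "21209401" → 8 new (2, 1, 2, 0, 9, 4, 0, 1)
  "211906760" → prefix "21" already present; 7 new (1, 9, 0, 6, 7, 6, 0)
  "21190676" → prefix "21190676" already present; 0 new (none)
  "5452" → prefix "5" already present; 3 new (4, 5, 2)
  "2119742" → prefix "2119" already present; 3 new (7, 4, 2)
  "5496563" → prefix "54" already present; 5 new (9, 6, 5, 6, 3)
  "2119067" → prefix "2119067" already present; 0 new (none)
Total nodes = 9 + 4 + 8 + 7 + 0 + 3 + 3 + 5 + 0 = 39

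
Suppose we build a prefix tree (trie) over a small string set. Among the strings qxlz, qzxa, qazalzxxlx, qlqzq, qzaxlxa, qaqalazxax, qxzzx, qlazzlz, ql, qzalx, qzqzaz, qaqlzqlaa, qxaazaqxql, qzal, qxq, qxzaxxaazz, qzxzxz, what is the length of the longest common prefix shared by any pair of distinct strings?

4

Equivalently: take the maximum, over all pairs, of their longest common prefix length.
e.g. "qzal" and "qzalx" share the prefix "qzal" of length 4; no pair shares a longer one.
Longest shared-prefix length: 4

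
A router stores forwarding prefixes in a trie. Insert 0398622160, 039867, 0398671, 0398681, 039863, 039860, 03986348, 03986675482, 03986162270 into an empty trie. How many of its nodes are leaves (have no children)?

7

Leaves are exactly the stored words that no other stored word extends.
Those words: "039860", "03986162270", "0398622160", "03986348", "03986675482", "0398671", "0398681"
Leaf count: 7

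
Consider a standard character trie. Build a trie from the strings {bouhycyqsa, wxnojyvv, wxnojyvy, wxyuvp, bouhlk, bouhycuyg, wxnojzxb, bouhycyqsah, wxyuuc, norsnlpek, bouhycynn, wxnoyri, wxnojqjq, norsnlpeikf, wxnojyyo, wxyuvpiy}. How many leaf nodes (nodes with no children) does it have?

14

Leaves are exactly the stored words that no other stored word extends.
Those words: "bouhlk", "bouhycuyg", "bouhycynn", "bouhycyqsah", "norsnlpeikf", "norsnlpek", "wxnojqjq", "wxnojyvv", "wxnojyvy", "wxnojyyo", "wxnojzxb", "wxnoyri", "wxyuuc", "wxyuvpiy"
Leaf count: 14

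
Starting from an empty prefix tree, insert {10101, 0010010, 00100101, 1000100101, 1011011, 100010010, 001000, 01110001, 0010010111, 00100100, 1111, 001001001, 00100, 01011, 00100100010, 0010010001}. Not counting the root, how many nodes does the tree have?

Count nodes per top-level branch (shared prefixes stored once):
  '0'-branch (00100, 001000, 0010010, 00100100, 0010010001, 00100100010, 001001001, 00100101, 0010010111, 01011, 01110001): 26 nodes
  '1'-branch (100010010, 1000100101, 10101, 1011011, 1111): 20 nodes
Sum: 46

46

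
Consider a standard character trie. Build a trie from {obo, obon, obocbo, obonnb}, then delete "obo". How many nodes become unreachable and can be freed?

A node on "obo"'s path can go only if nothing else ends at it or branches off below it.
Every node on "obo" is still needed (e.g. by "obon"), so nothing is freed.
Nodes removed: 0

0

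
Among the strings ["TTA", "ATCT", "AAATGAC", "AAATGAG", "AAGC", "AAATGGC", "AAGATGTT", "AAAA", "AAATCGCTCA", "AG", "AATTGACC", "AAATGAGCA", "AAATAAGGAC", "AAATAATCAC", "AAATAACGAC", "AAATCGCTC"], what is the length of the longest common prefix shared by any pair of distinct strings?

9

The deepest shared node is where two words last agree before diverging.
e.g. "AAATCGCTC" and "AAATCGCTCA" share the prefix "AAATCGCTC" of length 9; no pair shares a longer one.
Longest shared-prefix length: 9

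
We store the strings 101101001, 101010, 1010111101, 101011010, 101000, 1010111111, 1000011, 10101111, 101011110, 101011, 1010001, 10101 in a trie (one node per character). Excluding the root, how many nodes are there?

30

Trace insertions, counting only characters that open a new branch:
  "101101001" → 9 new (1, 0, 1, 1, 0, 1, 0, 0, 1)
  "101010" → prefix "101" already present; 3 new (0, 1, 0)
  "1010111101" → prefix "10101" already present; 5 new (1, 1, 1, 0, 1)
  "101011010" → prefix "101011" already present; 3 new (0, 1, 0)
  "101000" → prefix "1010" already present; 2 new (0, 0)
  "1010111111" → prefix "10101111" already present; 2 new (1, 1)
  "1000011" → prefix "10" already present; 5 new (0, 0, 0, 1, 1)
  "10101111" → prefix "10101111" already present; 0 new (none)
  "101011110" → prefix "101011110" already present; 0 new (none)
  "101011" → prefix "101011" already present; 0 new (none)
  "1010001" → prefix "101000" already present; 1 new (1)
  "10101" → prefix "10101" already present; 0 new (none)
Total nodes = 9 + 3 + 5 + 3 + 2 + 2 + 5 + 0 + 0 + 0 + 1 + 0 = 30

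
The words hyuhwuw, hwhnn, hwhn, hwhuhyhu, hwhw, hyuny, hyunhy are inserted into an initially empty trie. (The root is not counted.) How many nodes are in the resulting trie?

21

Trie structure (* marks end of a word):
(root)
└─ h
   ├─ w
   │  └─ h
   │     ├─ n *
   │     │  └─ n *
   │     ├─ u
   │     │  └─ h
   │     │     └─ y
   │     │        └─ h
   │     │           └─ u *
   │     └─ w *
   └─ y
      └─ u
         ├─ h
         │  └─ w
         │     └─ u
         │        └─ w *
         └─ n
            ├─ h
            │  └─ y *
            └─ y *
Counting every labelled node above: 21.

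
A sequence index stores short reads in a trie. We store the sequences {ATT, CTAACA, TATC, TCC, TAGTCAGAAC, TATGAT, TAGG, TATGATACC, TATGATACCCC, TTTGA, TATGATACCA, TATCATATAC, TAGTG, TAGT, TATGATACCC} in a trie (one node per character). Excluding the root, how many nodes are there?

44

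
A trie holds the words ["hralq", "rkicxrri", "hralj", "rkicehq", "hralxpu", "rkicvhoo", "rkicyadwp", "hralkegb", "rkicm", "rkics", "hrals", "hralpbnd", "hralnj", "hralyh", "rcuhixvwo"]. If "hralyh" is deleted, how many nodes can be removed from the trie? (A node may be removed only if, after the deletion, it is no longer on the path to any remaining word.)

2

After clearing the end-marker at "hralyh", prune upward until reaching a node still needed by another word.
The suffix "yh" (2 nodes) is used only by "hralyh"; the node for "hral" still has the child "q", so pruning stops there.
Nodes removed: 2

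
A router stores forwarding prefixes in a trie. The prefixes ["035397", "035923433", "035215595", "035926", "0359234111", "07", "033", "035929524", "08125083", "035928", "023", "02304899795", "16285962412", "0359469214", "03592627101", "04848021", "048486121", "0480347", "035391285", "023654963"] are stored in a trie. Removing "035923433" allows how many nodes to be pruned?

2

Walk "035923433" from the leaf back toward the root, removing each node that no remaining word uses.
The suffix "33" (2 nodes) is used only by "035923433"; the node for "0359234" still has the child "1", so pruning stops there.
Nodes removed: 2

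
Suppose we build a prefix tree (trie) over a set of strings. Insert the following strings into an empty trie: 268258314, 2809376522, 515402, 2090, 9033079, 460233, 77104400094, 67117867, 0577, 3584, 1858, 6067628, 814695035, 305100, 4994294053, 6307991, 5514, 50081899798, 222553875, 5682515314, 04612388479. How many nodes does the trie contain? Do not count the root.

146

Trace insertions, counting only characters that open a new branch:
  "268258314" → 9 new (2, 6, 8, 2, 5, 8, 3, 1, 4)
  "2809376522" → prefix "2" already present; 9 new (8, 0, 9, 3, 7, 6, 5, 2, 2)
  "515402" → 6 new (5, 1, 5, 4, 0, 2)
  "2090" → prefix "2" already present; 3 new (0, 9, 0)
  "9033079" → 7 new (9, 0, 3, 3, 0, 7, 9)
  "460233" → 6 new (4, 6, 0, 2, 3, 3)
  "77104400094" → 11 new (7, 7, 1, 0, 4, 4, 0, 0, 0, 9, 4)
  "67117867" → 8 new (6, 7, 1, 1, 7, 8, 6, 7)
  "0577" → 4 new (0, 5, 7, 7)
  "3584" → 4 new (3, 5, 8, 4)
  "1858" → 4 new (1, 8, 5, 8)
  "6067628" → prefix "6" already present; 6 new (0, 6, 7, 6, 2, 8)
  "814695035" → 9 new (8, 1, 4, 6, 9, 5, 0, 3, 5)
  "305100" → prefix "3" already present; 5 new (0, 5, 1, 0, 0)
  "4994294053" → prefix "4" already present; 9 new (9, 9, 4, 2, 9, 4, 0, 5, 3)
  "6307991" → prefix "6" already present; 6 new (3, 0, 7, 9, 9, 1)
  "5514" → prefix "5" already present; 3 new (5, 1, 4)
  "50081899798" → prefix "5" already present; 10 new (0, 0, 8, 1, 8, 9, 9, 7, 9, 8)
  "222553875" → prefix "2" already present; 8 new (2, 2, 5, 5, 3, 8, 7, 5)
  "5682515314" → prefix "5" already present; 9 new (6, 8, 2, 5, 1, 5, 3, 1, 4)
  "04612388479" → prefix "0" already present; 10 new (4, 6, 1, 2, 3, 8, 8, 4, 7, 9)
Total nodes = 9 + 9 + 6 + 3 + 7 + 6 + 11 + 8 + 4 + 4 + 4 + 6 + 9 + 5 + 9 + 6 + 3 + 10 + 8 + 9 + 10 = 146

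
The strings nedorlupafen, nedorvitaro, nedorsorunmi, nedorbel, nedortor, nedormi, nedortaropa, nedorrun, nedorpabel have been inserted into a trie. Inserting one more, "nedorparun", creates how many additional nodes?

Walking "nedorparun" from the root, the first 7 characters ("nedorpa") follow existing edges; "r" is the first miss.
New nodes needed: |"nedorparun"| − 7 = 10 − 7 = 3.

3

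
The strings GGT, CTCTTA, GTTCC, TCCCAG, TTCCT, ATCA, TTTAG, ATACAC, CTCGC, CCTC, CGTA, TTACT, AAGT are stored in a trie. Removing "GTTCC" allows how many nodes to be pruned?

4

A node on "GTTCC"'s path can go only if nothing else ends at it or branches off below it.
The suffix "TTCC" (4 nodes) is used only by "GTTCC"; the node for "G" still has the child "G", so pruning stops there.
Nodes removed: 4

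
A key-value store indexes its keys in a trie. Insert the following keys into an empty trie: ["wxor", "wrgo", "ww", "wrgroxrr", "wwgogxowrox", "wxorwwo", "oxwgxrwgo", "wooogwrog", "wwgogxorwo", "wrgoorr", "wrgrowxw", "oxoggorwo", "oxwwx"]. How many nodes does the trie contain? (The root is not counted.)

For each word, the new-node count is its length minus the longest prefix already in the trie:
  "wxor" → 4 new (w, x, o, r)
  "wrgo" → prefix "w" already present; 3 new (r, g, o)
  "ww" → prefix "w" already present; 1 new (w)
  "wrgroxrr" → prefix "wrg" already present; 5 new (r, o, x, r, r)
  "wwgogxowrox" → prefix "ww" already present; 9 new (g, o, g, x, o, w, r, o, x)
  "wxorwwo" → prefix "wxor" already present; 3 new (w, w, o)
  "oxwgxrwgo" → 9 new (o, x, w, g, x, r, w, g, o)
  "wooogwrog" → prefix "w" already present; 8 new (o, o, o, g, w, r, o, g)
  "wwgogxorwo" → prefix "wwgogxo" already present; 3 new (r, w, o)
  "wrgoorr" → prefix "wrgo" already present; 3 new (o, r, r)
  "wrgrowxw" → prefix "wrgro" already present; 3 new (w, x, w)
  "oxoggorwo" → prefix "ox" already present; 7 new (o, g, g, o, r, w, o)
  "oxwwx" → prefix "oxw" already present; 2 new (w, x)
Total nodes = 4 + 3 + 1 + 5 + 9 + 3 + 9 + 8 + 3 + 3 + 3 + 7 + 2 = 60

60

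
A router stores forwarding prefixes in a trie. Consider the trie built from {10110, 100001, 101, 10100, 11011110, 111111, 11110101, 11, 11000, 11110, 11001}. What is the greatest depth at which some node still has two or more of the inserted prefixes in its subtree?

Look for the deepest trie node that still has at least two words in its subtree.
"11110" and "11110101" agree on "11110" (5 characters) before diverging; nothing deeper is shared.
Longest shared-prefix length: 5

5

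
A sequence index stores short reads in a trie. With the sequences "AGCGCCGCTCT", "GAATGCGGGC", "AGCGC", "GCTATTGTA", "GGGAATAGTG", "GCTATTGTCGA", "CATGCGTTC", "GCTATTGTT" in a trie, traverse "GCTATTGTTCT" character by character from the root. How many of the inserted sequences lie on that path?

Walk "GCTATTGTTCT" from the root; an end-of-word marker is hit whenever a stored word is a prefix of "GCTATTGTTCT".
Prefixes of the query that are stored words: "GCTATTGTT"
Count: 1

1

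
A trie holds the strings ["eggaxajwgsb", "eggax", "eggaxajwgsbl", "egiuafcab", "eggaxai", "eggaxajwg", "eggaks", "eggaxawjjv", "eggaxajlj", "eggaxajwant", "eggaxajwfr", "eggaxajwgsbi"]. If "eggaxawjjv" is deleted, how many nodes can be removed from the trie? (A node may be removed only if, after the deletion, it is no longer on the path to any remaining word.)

After clearing the end-marker at "eggaxawjjv", prune upward until reaching a node still needed by another word.
The suffix "wjjv" (4 nodes) is used only by "eggaxawjjv"; the node for "eggaxa" still has the child "j", so pruning stops there.
Nodes removed: 4

4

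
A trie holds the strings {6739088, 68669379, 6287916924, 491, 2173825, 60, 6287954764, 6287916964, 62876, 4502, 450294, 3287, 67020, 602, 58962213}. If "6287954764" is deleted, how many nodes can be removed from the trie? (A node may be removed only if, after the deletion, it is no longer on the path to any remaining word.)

After clearing the end-marker at "6287954764", prune upward until reaching a node still needed by another word.
The suffix "54764" (5 nodes) is used only by "6287954764"; the node for "62879" still has the child "1", so pruning stops there.
Nodes removed: 5

5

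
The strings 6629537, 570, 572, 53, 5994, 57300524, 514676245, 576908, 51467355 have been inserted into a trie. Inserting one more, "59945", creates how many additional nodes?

"5994" is already a path in the trie; the remaining "5" must be added.
Each of the 1 remaining characters creates one node.

1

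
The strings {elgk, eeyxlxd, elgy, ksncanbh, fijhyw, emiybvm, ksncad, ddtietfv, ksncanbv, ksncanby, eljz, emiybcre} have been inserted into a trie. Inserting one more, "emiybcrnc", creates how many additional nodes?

2

"emiybcr" is already a path in the trie; the remaining "nc" must be added.
Each of the 2 remaining characters creates one node.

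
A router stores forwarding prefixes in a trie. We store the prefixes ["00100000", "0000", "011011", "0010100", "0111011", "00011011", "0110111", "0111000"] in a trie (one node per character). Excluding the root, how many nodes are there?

Trace insertions, counting only characters that open a new branch:
  "00100000" → 8 new (0, 0, 1, 0, 0, 0, 0, 0)
  "0000" → prefix "00" already present; 2 new (0, 0)
  "011011" → prefix "0" already present; 5 new (1, 1, 0, 1, 1)
  "0010100" → prefix "0010" already present; 3 new (1, 0, 0)
  "0111011" → prefix "011" already present; 4 new (1, 0, 1, 1)
  "00011011" → prefix "000" already present; 5 new (1, 1, 0, 1, 1)
  "0110111" → prefix "011011" already present; 1 new (1)
  "0111000" → prefix "01110" already present; 2 new (0, 0)
Total nodes = 8 + 2 + 5 + 3 + 4 + 5 + 1 + 2 = 30

30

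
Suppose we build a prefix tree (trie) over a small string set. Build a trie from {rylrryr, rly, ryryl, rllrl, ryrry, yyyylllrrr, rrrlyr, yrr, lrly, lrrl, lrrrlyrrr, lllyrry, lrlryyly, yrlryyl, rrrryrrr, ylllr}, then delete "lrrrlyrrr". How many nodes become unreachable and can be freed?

6

Walk "lrrrlyrrr" from the leaf back toward the root, removing each node that no remaining word uses.
The suffix "rlyrrr" (6 nodes) is used only by "lrrrlyrrr"; the node for "lrr" still has the child "l", so pruning stops there.
Nodes removed: 6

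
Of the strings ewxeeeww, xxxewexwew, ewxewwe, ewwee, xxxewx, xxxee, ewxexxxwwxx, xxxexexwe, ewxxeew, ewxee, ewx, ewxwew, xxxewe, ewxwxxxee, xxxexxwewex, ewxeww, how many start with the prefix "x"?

6

Filter for entries beginning with "x":
Matches: "xxxee", "xxxewe", "xxxewexwew", "xxxewx", "xxxexexwe", "xxxexxwewex"
Count: 6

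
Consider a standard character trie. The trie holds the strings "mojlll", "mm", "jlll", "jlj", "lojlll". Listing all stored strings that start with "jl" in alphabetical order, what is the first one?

DFS of the "jl" subtree visits, in order: "jlj", "jlll"
Position 1: jlj

jlj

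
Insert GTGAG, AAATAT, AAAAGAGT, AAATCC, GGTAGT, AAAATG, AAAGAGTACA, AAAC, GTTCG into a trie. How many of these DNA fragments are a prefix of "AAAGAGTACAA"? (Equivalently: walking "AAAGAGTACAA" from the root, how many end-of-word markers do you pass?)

1

Traverse "AAAGAGTACAA" character by character; count nodes along the way that are marked as word ends.
Prefixes of the query that are stored words: "AAAGAGTACA"
Count: 1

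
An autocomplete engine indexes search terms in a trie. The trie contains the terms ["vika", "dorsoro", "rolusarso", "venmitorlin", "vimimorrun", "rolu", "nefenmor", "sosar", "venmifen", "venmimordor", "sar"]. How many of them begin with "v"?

Filter for entries beginning with "v":
Words under "v": venmifen, venmimordor, venmitorlin, vika, vimimorrun
Count: 5

5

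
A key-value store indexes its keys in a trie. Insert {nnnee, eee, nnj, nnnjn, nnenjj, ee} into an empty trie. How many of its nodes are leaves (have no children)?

A leaf is a node with no children — equivalently, the end of a word that is not a proper prefix of any other stored word.
Those words: "eee", "nnenjj", "nnj", "nnnee", "nnnjn"
Leaf count: 5

5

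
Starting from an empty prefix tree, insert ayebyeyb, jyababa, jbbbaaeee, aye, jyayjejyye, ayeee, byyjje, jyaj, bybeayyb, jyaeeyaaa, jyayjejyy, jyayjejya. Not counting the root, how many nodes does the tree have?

Trace insertions, counting only characters that open a new branch:
  "ayebyeyb" → 8 new (a, y, e, b, y, e, y, b)
  "jyababa" → 7 new (j, y, a, b, a, b, a)
  "jbbbaaeee" → prefix "j" already present; 8 new (b, b, b, a, a, e, e, e)
  "aye" → prefix "aye" already present; 0 new (none)
  "jyayjejyye" → prefix "jya" already present; 7 new (y, j, e, j, y, y, e)
  "ayeee" → prefix "aye" already present; 2 new (e, e)
  "byyjje" → 6 new (b, y, y, j, j, e)
  "jyaj" → prefix "jya" already present; 1 new (j)
  "bybeayyb" → prefix "by" already present; 6 new (b, e, a, y, y, b)
  "jyaeeyaaa" → prefix "jya" already present; 6 new (e, e, y, a, a, a)
  "jyayjejyy" → prefix "jyayjejyy" already present; 0 new (none)
  "jyayjejya" → prefix "jyayjejy" already present; 1 new (a)
Total nodes = 8 + 7 + 8 + 0 + 7 + 2 + 6 + 1 + 6 + 6 + 0 + 1 = 52

52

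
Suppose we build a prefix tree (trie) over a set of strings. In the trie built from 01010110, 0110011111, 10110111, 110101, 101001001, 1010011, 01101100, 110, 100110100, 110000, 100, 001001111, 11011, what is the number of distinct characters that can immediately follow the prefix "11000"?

Follow the path "11000" to its node, then look at its outgoing edges.
Distinct next characters after "11000": 0.
That node has 1 child edge.

1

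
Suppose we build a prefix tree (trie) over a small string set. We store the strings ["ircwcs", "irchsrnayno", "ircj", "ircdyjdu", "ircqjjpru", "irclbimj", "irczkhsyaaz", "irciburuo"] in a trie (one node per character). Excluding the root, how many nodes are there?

Count nodes per top-level branch (shared prefixes stored once):
  'i'-branch (ircdyjdu, irchsrnayno, irciburuo, ircj, irclbimj, ircqjjpru, ircwcs, irczkhsyaaz): 45 nodes
Sum: 45

45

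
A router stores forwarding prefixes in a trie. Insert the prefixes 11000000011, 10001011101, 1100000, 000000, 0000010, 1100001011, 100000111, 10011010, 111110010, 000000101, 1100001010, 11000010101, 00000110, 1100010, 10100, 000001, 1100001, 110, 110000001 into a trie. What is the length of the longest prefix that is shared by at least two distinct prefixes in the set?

10

Equivalently: take the maximum, over all pairs, of their longest common prefix length.
"1100001010" and "11000010101" agree on "1100001010" (10 characters) before diverging; nothing deeper is shared.
Longest shared-prefix length: 10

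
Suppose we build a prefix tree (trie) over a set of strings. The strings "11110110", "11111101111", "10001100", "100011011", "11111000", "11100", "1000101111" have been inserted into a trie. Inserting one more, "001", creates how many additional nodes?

3

"001" shares no prefix with any stored word, so all 3 characters open new nodes.
3 − 0 = 3 new nodes.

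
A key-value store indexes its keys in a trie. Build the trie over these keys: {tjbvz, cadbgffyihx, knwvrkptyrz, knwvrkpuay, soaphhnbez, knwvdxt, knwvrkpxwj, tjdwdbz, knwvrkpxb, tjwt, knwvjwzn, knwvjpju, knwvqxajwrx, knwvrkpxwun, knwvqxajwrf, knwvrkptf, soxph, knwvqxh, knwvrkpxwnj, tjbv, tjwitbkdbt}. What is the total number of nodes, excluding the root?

85

Insert word by word; a character creates a node only if that edge doesn't already exist:
  "tjbvz" → 5 new (t, j, b, v, z)
  "cadbgffyihx" → 11 new (c, a, d, b, g, f, f, y, i, h, x)
  "knwvrkptyrz" → 11 new (k, n, w, v, r, k, p, t, y, r, z)
  "knwvrkpuay" → prefix "knwvrkp" already present; 3 new (u, a, y)
  "soaphhnbez" → 10 new (s, o, a, p, h, h, n, b, e, z)
  "knwvdxt" → prefix "knwv" already present; 3 new (d, x, t)
  "knwvrkpxwj" → prefix "knwvrkp" already present; 3 new (x, w, j)
  "tjdwdbz" → prefix "tj" already present; 5 new (d, w, d, b, z)
  "knwvrkpxb" → prefix "knwvrkpx" already present; 1 new (b)
  "tjwt" → prefix "tj" already present; 2 new (w, t)
  "knwvjwzn" → prefix "knwv" already present; 4 new (j, w, z, n)
  "knwvjpju" → prefix "knwvj" already present; 3 new (p, j, u)
  "knwvqxajwrx" → prefix "knwv" already present; 7 new (q, x, a, j, w, r, x)
  "knwvrkpxwun" → prefix "knwvrkpxw" already present; 2 new (u, n)
  "knwvqxajwrf" → prefix "knwvqxajwr" already present; 1 new (f)
  "knwvrkptf" → prefix "knwvrkpt" already present; 1 new (f)
  "soxph" → prefix "so" already present; 3 new (x, p, h)
  "knwvqxh" → prefix "knwvqx" already present; 1 new (h)
  "knwvrkpxwnj" → prefix "knwvrkpxw" already present; 2 new (n, j)
  "tjbv" → prefix "tjbv" already present; 0 new (none)
  "tjwitbkdbt" → prefix "tjw" already present; 7 new (i, t, b, k, d, b, t)
Total nodes = 5 + 11 + 11 + 3 + 10 + 3 + 3 + 5 + 1 + 2 + 4 + 3 + 7 + 2 + 1 + 1 + 3 + 1 + 2 + 0 + 7 = 85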